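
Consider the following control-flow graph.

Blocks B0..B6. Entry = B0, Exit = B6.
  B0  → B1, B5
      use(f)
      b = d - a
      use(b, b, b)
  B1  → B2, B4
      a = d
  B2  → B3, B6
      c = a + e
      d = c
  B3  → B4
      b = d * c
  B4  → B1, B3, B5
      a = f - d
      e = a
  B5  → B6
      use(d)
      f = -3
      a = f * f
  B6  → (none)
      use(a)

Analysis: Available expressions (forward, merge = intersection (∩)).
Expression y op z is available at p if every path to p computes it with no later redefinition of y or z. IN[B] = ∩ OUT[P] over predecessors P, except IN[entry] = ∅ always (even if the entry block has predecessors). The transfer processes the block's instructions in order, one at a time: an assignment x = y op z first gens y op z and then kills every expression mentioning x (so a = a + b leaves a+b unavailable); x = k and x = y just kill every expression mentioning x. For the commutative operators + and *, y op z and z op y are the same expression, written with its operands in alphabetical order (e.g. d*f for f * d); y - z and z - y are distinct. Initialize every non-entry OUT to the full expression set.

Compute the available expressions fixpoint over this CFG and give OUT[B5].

Per-block solution:
  B0: | IN={} | OUT={d-a}
  B1: | IN={} | OUT={}
  B2: | IN={} | OUT={a+e}
  B3: | IN={} | OUT={c*d}
  B4: | IN={} | OUT={f-d}
  B5: | IN={} | OUT={f*f}
  B6: | IN={} | OUT={}

Merge at B5: IN[B5] = OUT[B0] ∩ OUT[B4] = {}
Applying B5's transfer function to that IN value gives OUT[B5] (row B5 above).

Answer: {f*f}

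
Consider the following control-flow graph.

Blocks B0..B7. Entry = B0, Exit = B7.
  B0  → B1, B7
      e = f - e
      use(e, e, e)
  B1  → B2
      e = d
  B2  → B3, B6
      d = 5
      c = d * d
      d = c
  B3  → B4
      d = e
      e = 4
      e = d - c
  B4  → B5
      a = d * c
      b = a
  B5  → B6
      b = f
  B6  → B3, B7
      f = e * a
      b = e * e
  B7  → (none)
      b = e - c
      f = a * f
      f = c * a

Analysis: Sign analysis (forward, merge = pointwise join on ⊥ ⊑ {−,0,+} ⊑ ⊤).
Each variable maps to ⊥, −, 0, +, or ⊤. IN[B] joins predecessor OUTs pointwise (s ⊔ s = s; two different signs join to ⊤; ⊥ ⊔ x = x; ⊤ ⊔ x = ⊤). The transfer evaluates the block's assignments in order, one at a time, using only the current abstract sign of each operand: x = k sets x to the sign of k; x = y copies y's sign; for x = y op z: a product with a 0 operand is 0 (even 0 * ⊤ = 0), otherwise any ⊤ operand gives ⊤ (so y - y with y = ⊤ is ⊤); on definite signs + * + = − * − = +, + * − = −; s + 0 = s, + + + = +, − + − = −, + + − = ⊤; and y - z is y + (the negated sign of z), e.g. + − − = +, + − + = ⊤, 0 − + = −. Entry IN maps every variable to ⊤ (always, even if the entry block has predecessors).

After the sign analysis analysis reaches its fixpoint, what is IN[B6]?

Converged values:
  B0:  IN=(all ⊤)  OUT=(all ⊤)
  B1:  IN=(all ⊤)  OUT=(all ⊤)
  B2:  IN=(all ⊤)  OUT={c:+, d:+; rest ⊤}
  B3:  IN={c:+; rest ⊤}  OUT={c:+; rest ⊤}
  B4:  IN={c:+; rest ⊤}  OUT={c:+; rest ⊤}
  B5:  IN={c:+; rest ⊤}  OUT={c:+; rest ⊤}
  B6:  IN={c:+; rest ⊤}  OUT={c:+; rest ⊤}
  B7:  IN=(all ⊤)  OUT=(all ⊤)

Merge at B6: IN[B6] = OUT[B2] ⊔ OUT[B5] = {a: ⊤, b: ⊤, c: +, d: ⊤, e: ⊤, f: ⊤}

Answer: {a: ⊤, b: ⊤, c: +, d: ⊤, e: ⊤, f: ⊤}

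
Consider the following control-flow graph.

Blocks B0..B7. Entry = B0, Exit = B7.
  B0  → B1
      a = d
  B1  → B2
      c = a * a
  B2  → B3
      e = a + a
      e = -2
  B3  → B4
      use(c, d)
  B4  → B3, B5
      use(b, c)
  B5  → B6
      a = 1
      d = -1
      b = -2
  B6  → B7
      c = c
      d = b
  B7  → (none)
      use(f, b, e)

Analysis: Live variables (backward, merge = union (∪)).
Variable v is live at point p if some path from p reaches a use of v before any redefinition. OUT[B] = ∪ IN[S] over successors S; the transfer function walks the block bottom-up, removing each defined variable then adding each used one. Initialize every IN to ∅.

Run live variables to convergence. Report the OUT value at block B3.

Answer: {b, c, d, e, f}

Derivation:
Converged values:
  B0:  IN={b, d, f}  OUT={a, b, d, f}
  B1:  IN={a, b, d, f}  OUT={a, b, c, d, f}
  B2:  IN={a, b, c, d, f}  OUT={b, c, d, e, f}
  B3:  IN={b, c, d, e, f}  OUT={b, c, d, e, f}
  B4:  IN={b, c, d, e, f}  OUT={b, c, d, e, f}
  B5:  IN={c, e, f}  OUT={b, c, e, f}
  B6:  IN={b, c, e, f}  OUT={b, e, f}
  B7:  IN={b, e, f}  OUT={}

Merge at B3: OUT[B3] = IN[B4] = {b, c, d, e, f}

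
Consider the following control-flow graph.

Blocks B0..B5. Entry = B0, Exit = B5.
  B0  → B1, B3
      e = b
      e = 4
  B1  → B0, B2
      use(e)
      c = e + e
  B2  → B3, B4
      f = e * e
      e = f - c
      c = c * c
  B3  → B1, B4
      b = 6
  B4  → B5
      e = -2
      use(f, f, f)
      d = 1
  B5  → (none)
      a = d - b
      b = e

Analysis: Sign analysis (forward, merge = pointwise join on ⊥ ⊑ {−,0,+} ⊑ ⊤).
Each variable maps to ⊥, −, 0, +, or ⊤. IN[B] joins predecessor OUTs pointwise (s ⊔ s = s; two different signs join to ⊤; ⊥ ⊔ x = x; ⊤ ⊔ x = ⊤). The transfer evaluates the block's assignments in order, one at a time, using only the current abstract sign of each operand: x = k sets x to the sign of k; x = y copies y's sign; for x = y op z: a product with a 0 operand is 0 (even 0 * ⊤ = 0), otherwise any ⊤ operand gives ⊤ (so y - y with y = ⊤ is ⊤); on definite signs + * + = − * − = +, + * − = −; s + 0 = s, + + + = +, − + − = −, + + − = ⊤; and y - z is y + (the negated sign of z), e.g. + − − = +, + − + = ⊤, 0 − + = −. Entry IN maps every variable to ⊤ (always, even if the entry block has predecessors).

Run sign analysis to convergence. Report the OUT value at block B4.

Answer: {a: ⊤, b: ⊤, c: ⊤, d: +, e: -, f: ⊤}

Trace:
Fixpoint table:
  B0:  IN=(all ⊤)  OUT={e:+; rest ⊤}
  B1:  IN=(all ⊤)  OUT=(all ⊤)
  B2:  IN=(all ⊤)  OUT=(all ⊤)
  B3:  IN=(all ⊤)  OUT={b:+; rest ⊤}
  B4:  IN=(all ⊤)  OUT={d:+, e:-; rest ⊤}
  B5:  IN={d:+, e:-; rest ⊤}  OUT={b:-, d:+, e:-; rest ⊤}

Merge at B4: IN[B4] = OUT[B2] ⊔ OUT[B3] = {a: ⊤, b: ⊤, c: ⊤, d: ⊤, e: ⊤, f: ⊤}
Applying B4's transfer function to that IN value gives OUT[B4] (row B4 above).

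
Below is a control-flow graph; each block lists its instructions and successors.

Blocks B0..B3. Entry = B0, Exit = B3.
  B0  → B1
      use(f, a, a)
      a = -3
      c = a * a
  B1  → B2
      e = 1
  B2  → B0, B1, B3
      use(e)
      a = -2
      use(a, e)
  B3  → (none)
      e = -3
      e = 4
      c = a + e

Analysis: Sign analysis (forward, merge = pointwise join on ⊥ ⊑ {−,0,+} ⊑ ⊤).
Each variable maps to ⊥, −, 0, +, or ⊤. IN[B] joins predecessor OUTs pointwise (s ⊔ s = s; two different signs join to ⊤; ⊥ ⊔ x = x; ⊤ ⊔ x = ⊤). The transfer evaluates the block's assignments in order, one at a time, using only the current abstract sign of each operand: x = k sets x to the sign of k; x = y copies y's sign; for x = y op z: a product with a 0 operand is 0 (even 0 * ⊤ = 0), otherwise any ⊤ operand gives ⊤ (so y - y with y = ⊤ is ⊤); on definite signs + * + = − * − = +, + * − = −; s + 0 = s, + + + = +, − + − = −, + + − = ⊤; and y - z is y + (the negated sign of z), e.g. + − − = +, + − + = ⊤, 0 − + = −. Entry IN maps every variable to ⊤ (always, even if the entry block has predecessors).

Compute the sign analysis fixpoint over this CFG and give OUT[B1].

Answer: {a: -, b: ⊤, c: +, d: ⊤, e: +, f: ⊤}

Derivation:
Per-block solution:
  B0:  IN=(all ⊤)  OUT={a:-, c:+; rest ⊤}
  B1:  IN={a:-, c:+; rest ⊤}  OUT={a:-, c:+, e:+; rest ⊤}
  B2:  IN={a:-, c:+, e:+; rest ⊤}  OUT={a:-, c:+, e:+; rest ⊤}
  B3:  IN={a:-, c:+, e:+; rest ⊤}  OUT={a:-, e:+; rest ⊤}

Merge at B1: IN[B1] = OUT[B0] ⊔ OUT[B2] = {a: -, b: ⊤, c: +, d: ⊤, e: ⊤, f: ⊤}
Applying B1's transfer function to that IN value gives OUT[B1] (row B1 above).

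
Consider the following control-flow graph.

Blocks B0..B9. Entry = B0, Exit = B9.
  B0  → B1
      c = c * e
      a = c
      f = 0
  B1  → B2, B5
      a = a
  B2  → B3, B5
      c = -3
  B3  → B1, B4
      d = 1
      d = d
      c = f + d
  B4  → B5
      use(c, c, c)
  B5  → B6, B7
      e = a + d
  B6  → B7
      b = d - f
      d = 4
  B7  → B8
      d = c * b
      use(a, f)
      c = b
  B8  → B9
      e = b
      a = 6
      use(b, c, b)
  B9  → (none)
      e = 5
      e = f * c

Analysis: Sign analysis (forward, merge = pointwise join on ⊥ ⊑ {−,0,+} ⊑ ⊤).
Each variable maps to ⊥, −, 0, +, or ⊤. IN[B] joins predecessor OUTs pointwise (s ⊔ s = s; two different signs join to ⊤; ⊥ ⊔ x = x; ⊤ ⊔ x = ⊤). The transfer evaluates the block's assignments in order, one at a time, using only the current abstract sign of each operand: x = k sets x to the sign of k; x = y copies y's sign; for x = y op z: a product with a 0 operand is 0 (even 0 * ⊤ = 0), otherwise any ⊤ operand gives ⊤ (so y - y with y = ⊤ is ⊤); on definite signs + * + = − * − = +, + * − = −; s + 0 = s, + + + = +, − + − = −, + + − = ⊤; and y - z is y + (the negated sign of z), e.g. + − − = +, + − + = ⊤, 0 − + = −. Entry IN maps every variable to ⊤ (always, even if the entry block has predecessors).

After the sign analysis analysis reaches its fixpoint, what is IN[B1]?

Answer: {a: ⊤, b: ⊤, c: ⊤, d: ⊤, e: ⊤, f: 0}

Derivation:
Converged values:
  B0:   IN=(all ⊤)   OUT={f:0; rest ⊤}
  B1:   IN={f:0; rest ⊤}   OUT={f:0; rest ⊤}
  B2:   IN={f:0; rest ⊤}   OUT={c:-, f:0; rest ⊤}
  B3:   IN={c:-, f:0; rest ⊤}   OUT={c:+, d:+, f:0; rest ⊤}
  B4:   IN={c:+, d:+, f:0; rest ⊤}   OUT={c:+, d:+, f:0; rest ⊤}
  B5:   IN={f:0; rest ⊤}   OUT={f:0; rest ⊤}
  B6:   IN={f:0; rest ⊤}   OUT={d:+, f:0; rest ⊤}
  B7:   IN={f:0; rest ⊤}   OUT={f:0; rest ⊤}
  B8:   IN={f:0; rest ⊤}   OUT={a:+, f:0; rest ⊤}
  B9:   IN={a:+, f:0; rest ⊤}   OUT={a:+, e:0, f:0; rest ⊤}

Merge at B1: IN[B1] = OUT[B0] ⊔ OUT[B3] = {a: ⊤, b: ⊤, c: ⊤, d: ⊤, e: ⊤, f: 0}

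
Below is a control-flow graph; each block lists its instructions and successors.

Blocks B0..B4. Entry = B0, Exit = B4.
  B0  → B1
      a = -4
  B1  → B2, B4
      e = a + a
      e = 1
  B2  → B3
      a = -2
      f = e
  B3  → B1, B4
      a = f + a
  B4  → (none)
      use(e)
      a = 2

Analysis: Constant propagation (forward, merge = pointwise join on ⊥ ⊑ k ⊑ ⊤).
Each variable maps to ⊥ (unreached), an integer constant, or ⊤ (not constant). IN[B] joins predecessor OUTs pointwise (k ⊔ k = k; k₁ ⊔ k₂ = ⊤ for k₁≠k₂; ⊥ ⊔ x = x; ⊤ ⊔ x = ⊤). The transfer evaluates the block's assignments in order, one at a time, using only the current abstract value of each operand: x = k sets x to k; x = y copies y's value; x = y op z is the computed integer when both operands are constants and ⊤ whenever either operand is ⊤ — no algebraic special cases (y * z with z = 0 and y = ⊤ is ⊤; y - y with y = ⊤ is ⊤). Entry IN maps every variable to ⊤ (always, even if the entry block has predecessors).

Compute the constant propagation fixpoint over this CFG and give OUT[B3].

Per-block solution:
  B0: | IN=(all ⊤) | OUT={a:-4; rest ⊤}
  B1: | IN=(all ⊤) | OUT={e:1; rest ⊤}
  B2: | IN={e:1; rest ⊤} | OUT={a:-2, e:1, f:1; rest ⊤}
  B3: | IN={a:-2, e:1, f:1; rest ⊤} | OUT={a:-1, e:1, f:1; rest ⊤}
  B4: | IN={e:1; rest ⊤} | OUT={a:2, e:1; rest ⊤}

Merge at B3: IN[B3] = OUT[B2] = {a: -2, b: ⊤, c: ⊤, d: ⊤, e: 1, f: 1}
Applying B3's transfer function to that IN value gives OUT[B3] (row B3 above).

Answer: {a: -1, b: ⊤, c: ⊤, d: ⊤, e: 1, f: 1}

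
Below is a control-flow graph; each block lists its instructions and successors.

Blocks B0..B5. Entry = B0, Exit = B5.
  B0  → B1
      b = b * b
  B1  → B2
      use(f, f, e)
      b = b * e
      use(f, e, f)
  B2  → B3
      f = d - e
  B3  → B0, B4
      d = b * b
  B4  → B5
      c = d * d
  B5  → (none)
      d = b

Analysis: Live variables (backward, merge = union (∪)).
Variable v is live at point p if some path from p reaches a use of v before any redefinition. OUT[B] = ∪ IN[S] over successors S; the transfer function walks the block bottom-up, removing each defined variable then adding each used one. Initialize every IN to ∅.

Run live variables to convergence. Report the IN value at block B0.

Answer: {b, d, e, f}

Trace:
Fixpoint table:
  B0:  IN={b, d, e, f}  OUT={b, d, e, f}
  B1:  IN={b, d, e, f}  OUT={b, d, e}
  B2:  IN={b, d, e}  OUT={b, e, f}
  B3:  IN={b, e, f}  OUT={b, d, e, f}
  B4:  IN={b, d}  OUT={b}
  B5:  IN={b}  OUT={}

Merge at B0: OUT[B0] = IN[B1] = {b, d, e, f}
Applying B0's transfer function to that OUT value gives IN[B0] (row B0 above).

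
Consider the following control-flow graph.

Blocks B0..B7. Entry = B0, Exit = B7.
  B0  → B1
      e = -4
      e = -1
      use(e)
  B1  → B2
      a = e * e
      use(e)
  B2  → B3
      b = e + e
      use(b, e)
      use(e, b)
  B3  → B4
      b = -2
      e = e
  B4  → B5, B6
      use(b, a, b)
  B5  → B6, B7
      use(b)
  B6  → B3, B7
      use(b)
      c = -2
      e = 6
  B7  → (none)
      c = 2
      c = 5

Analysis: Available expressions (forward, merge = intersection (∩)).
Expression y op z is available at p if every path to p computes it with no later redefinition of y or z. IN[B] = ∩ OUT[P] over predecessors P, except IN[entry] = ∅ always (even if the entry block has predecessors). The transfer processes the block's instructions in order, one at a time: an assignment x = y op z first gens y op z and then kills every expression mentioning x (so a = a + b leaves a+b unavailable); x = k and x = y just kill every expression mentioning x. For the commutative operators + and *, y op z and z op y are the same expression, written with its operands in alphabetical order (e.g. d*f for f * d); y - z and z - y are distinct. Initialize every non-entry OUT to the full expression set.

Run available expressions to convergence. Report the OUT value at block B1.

Answer: {e*e}

Derivation:
Per-block solution:
  B0:   IN={}   OUT={}
  B1:   IN={}   OUT={e*e}
  B2:   IN={e*e}   OUT={e*e, e+e}
  B3:   IN={}   OUT={}
  B4:   IN={}   OUT={}
  B5:   IN={}   OUT={}
  B6:   IN={}   OUT={}
  B7:   IN={}   OUT={}

Merge at B1: IN[B1] = OUT[B0] = {}
Applying B1's transfer function to that IN value gives OUT[B1] (row B1 above).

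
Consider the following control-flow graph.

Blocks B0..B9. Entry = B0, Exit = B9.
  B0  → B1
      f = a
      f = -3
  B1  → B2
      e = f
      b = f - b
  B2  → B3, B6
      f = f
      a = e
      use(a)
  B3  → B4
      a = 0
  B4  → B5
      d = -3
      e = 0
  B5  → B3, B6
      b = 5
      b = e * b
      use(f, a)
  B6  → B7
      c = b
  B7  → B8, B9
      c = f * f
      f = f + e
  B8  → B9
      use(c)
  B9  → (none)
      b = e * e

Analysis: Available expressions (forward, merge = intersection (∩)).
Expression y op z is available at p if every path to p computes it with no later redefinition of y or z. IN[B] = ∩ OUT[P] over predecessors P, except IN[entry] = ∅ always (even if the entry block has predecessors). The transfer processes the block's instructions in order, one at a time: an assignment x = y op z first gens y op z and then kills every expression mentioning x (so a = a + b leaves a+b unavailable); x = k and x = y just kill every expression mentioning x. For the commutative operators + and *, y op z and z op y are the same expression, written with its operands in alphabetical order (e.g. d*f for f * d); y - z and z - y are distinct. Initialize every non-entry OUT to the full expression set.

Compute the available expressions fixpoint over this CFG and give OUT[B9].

Answer: {e*e}

Derivation:
Converged values:
  B0: | IN={} | OUT={}
  B1: | IN={} | OUT={}
  B2: | IN={} | OUT={}
  B3: | IN={} | OUT={}
  B4: | IN={} | OUT={}
  B5: | IN={} | OUT={}
  B6: | IN={} | OUT={}
  B7: | IN={} | OUT={}
  B8: | IN={} | OUT={}
  B9: | IN={} | OUT={e*e}

Merge at B9: IN[B9] = OUT[B7] ∩ OUT[B8] = {}
Applying B9's transfer function to that IN value gives OUT[B9] (row B9 above).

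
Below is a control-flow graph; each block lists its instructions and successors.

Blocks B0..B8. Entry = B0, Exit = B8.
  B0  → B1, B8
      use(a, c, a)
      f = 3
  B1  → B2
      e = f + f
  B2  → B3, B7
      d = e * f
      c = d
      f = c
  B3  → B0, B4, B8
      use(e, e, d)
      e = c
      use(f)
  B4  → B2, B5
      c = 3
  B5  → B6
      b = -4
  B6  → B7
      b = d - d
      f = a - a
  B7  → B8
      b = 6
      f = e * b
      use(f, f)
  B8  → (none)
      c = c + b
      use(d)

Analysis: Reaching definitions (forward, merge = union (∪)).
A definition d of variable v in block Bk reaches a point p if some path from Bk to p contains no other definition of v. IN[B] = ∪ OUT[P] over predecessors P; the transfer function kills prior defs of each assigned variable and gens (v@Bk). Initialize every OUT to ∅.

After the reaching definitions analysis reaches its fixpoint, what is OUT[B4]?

Answer: {c@B4, d@B2, e@B3, f@B2}

Working:
Converged values:
  B0: | IN={c@B2, d@B2, e@B3, f@B2} | OUT={c@B2, d@B2, e@B3, f@B0}
  B1: | IN={c@B2, d@B2, e@B3, f@B0} | OUT={c@B2, d@B2, e@B1, f@B0}
  B2: | IN={c@B2, c@B4, d@B2, e@B1, e@B3, f@B0, f@B2} | OUT={c@B2, d@B2, e@B1, e@B3, f@B2}
  B3: | IN={c@B2, d@B2, e@B1, e@B3, f@B2} | OUT={c@B2, d@B2, e@B3, f@B2}
  B4: | IN={c@B2, d@B2, e@B3, f@B2} | OUT={c@B4, d@B2, e@B3, f@B2}
  B5: | IN={c@B4, d@B2, e@B3, f@B2} | OUT={b@B5, c@B4, d@B2, e@B3, f@B2}
  B6: | IN={b@B5, c@B4, d@B2, e@B3, f@B2} | OUT={b@B6, c@B4, d@B2, e@B3, f@B6}
  B7: | IN={b@B6, c@B2, c@B4, d@B2, e@B1, e@B3, f@B2, f@B6} | OUT={b@B7, c@B2, c@B4, d@B2, e@B1, e@B3, f@B7}
  B8: | IN={b@B7, c@B2, c@B4, d@B2, e@B1, e@B3, f@B0, f@B2, f@B7} | OUT={b@B7, c@B8, d@B2, e@B1, e@B3, f@B0, f@B2, f@B7}

Merge at B4: IN[B4] = OUT[B3] = {c@B2, d@B2, e@B3, f@B2}
Applying B4's transfer function to that IN value gives OUT[B4] (row B4 above).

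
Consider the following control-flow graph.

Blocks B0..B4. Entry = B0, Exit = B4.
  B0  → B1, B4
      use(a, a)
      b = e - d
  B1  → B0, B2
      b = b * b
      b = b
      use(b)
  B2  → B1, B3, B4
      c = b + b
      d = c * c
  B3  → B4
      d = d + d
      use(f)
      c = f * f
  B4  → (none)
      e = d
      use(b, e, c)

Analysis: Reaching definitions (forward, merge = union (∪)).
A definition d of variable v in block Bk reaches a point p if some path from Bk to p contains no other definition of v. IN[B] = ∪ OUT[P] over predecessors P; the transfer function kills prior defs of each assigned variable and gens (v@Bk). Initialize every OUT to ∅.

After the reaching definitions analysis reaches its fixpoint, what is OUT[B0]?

Fixpoint table:
  B0: | IN={b@B1, c@B2, d@B2} | OUT={b@B0, c@B2, d@B2}
  B1: | IN={b@B0, b@B1, c@B2, d@B2} | OUT={b@B1, c@B2, d@B2}
  B2: | IN={b@B1, c@B2, d@B2} | OUT={b@B1, c@B2, d@B2}
  B3: | IN={b@B1, c@B2, d@B2} | OUT={b@B1, c@B3, d@B3}
  B4: | IN={b@B0, b@B1, c@B2, c@B3, d@B2, d@B3} | OUT={b@B0, b@B1, c@B2, c@B3, d@B2, d@B3, e@B4}

Merge at B0 (entry node, so the boundary value {} is joined with the incoming edge(s)): IN[B0] = {} ⊔ OUT[B1] = {b@B1, c@B2, d@B2}
Applying B0's transfer function to that IN value gives OUT[B0] (row B0 above).

Answer: {b@B0, c@B2, d@B2}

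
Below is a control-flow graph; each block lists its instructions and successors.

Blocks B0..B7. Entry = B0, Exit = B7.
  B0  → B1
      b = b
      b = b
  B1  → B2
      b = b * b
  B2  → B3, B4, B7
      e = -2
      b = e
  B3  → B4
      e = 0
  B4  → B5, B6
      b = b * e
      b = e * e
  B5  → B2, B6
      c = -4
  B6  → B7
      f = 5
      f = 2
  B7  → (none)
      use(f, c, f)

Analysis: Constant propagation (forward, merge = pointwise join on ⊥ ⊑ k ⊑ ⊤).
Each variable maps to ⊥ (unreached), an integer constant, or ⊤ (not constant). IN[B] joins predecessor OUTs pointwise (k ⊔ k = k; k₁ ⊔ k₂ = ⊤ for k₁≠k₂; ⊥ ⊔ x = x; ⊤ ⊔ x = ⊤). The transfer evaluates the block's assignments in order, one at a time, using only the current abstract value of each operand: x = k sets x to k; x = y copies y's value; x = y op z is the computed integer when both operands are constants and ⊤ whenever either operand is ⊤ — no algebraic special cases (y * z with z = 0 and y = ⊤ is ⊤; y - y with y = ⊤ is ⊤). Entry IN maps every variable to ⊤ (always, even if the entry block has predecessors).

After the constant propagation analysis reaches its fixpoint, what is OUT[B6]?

Converged values:
  B0: | IN=(all ⊤) | OUT=(all ⊤)
  B1: | IN=(all ⊤) | OUT=(all ⊤)
  B2: | IN=(all ⊤) | OUT={b:-2, e:-2; rest ⊤}
  B3: | IN={b:-2, e:-2; rest ⊤} | OUT={b:-2, e:0; rest ⊤}
  B4: | IN={b:-2; rest ⊤} | OUT=(all ⊤)
  B5: | IN=(all ⊤) | OUT={c:-4; rest ⊤}
  B6: | IN=(all ⊤) | OUT={f:2; rest ⊤}
  B7: | IN=(all ⊤) | OUT=(all ⊤)

Merge at B6: IN[B6] = OUT[B4] ⊔ OUT[B5] = {a: ⊤, b: ⊤, c: ⊤, d: ⊤, e: ⊤, f: ⊤}
Applying B6's transfer function to that IN value gives OUT[B6] (row B6 above).

Answer: {a: ⊤, b: ⊤, c: ⊤, d: ⊤, e: ⊤, f: 2}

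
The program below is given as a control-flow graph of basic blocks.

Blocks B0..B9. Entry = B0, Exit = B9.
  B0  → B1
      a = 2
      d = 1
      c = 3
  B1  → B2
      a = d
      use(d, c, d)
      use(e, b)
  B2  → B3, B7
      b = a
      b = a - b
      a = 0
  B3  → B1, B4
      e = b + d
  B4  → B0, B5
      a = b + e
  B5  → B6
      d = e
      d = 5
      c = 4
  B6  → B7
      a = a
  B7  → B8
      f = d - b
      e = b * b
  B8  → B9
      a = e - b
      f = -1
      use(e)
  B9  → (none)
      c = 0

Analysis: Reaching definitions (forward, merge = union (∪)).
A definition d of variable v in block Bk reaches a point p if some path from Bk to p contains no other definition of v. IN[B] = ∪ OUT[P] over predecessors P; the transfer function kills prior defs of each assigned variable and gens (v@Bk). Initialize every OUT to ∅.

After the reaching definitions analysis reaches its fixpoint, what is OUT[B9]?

Fixpoint table:
  B0:  IN={a@B4, b@B2, c@B0, d@B0, e@B3}  OUT={a@B0, b@B2, c@B0, d@B0, e@B3}
  B1:  IN={a@B0, a@B2, b@B2, c@B0, d@B0, e@B3}  OUT={a@B1, b@B2, c@B0, d@B0, e@B3}
  B2:  IN={a@B1, b@B2, c@B0, d@B0, e@B3}  OUT={a@B2, b@B2, c@B0, d@B0, e@B3}
  B3:  IN={a@B2, b@B2, c@B0, d@B0, e@B3}  OUT={a@B2, b@B2, c@B0, d@B0, e@B3}
  B4:  IN={a@B2, b@B2, c@B0, d@B0, e@B3}  OUT={a@B4, b@B2, c@B0, d@B0, e@B3}
  B5:  IN={a@B4, b@B2, c@B0, d@B0, e@B3}  OUT={a@B4, b@B2, c@B5, d@B5, e@B3}
  B6:  IN={a@B4, b@B2, c@B5, d@B5, e@B3}  OUT={a@B6, b@B2, c@B5, d@B5, e@B3}
  B7:  IN={a@B2, a@B6, b@B2, c@B0, c@B5, d@B0, d@B5, e@B3}  OUT={a@B2, a@B6, b@B2, c@B0, c@B5, d@B0, d@B5, e@B7, f@B7}
  B8:  IN={a@B2, a@B6, b@B2, c@B0, c@B5, d@B0, d@B5, e@B7, f@B7}  OUT={a@B8, b@B2, c@B0, c@B5, d@B0, d@B5, e@B7, f@B8}
  B9:  IN={a@B8, b@B2, c@B0, c@B5, d@B0, d@B5, e@B7, f@B8}  OUT={a@B8, b@B2, c@B9, d@B0, d@B5, e@B7, f@B8}

Merge at B9: IN[B9] = OUT[B8] = {a@B8, b@B2, c@B0, c@B5, d@B0, d@B5, e@B7, f@B8}
Applying B9's transfer function to that IN value gives OUT[B9] (row B9 above).

Answer: {a@B8, b@B2, c@B9, d@B0, d@B5, e@B7, f@B8}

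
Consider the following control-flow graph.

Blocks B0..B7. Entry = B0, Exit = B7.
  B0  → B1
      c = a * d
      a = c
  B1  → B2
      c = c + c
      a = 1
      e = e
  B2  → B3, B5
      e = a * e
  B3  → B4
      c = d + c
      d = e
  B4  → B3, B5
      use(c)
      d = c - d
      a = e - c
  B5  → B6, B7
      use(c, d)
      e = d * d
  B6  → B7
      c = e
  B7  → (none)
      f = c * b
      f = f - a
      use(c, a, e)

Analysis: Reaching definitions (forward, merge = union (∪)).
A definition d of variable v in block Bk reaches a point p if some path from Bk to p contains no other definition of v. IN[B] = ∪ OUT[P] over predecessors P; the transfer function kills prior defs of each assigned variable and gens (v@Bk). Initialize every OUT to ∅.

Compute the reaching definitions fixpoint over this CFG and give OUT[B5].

Answer: {a@B1, a@B4, c@B1, c@B3, d@B4, e@B5}

Trace:
Converged values:
  B0:   IN={}   OUT={a@B0, c@B0}
  B1:   IN={a@B0, c@B0}   OUT={a@B1, c@B1, e@B1}
  B2:   IN={a@B1, c@B1, e@B1}   OUT={a@B1, c@B1, e@B2}
  B3:   IN={a@B1, a@B4, c@B1, c@B3, d@B4, e@B2}   OUT={a@B1, a@B4, c@B3, d@B3, e@B2}
  B4:   IN={a@B1, a@B4, c@B3, d@B3, e@B2}   OUT={a@B4, c@B3, d@B4, e@B2}
  B5:   IN={a@B1, a@B4, c@B1, c@B3, d@B4, e@B2}   OUT={a@B1, a@B4, c@B1, c@B3, d@B4, e@B5}
  B6:   IN={a@B1, a@B4, c@B1, c@B3, d@B4, e@B5}   OUT={a@B1, a@B4, c@B6, d@B4, e@B5}
  B7:   IN={a@B1, a@B4, c@B1, c@B3, c@B6, d@B4, e@B5}   OUT={a@B1, a@B4, c@B1, c@B3, c@B6, d@B4, e@B5, f@B7}

Merge at B5: IN[B5] = OUT[B2] ⊔ OUT[B4] = {a@B1, a@B4, c@B1, c@B3, d@B4, e@B2}
Applying B5's transfer function to that IN value gives OUT[B5] (row B5 above).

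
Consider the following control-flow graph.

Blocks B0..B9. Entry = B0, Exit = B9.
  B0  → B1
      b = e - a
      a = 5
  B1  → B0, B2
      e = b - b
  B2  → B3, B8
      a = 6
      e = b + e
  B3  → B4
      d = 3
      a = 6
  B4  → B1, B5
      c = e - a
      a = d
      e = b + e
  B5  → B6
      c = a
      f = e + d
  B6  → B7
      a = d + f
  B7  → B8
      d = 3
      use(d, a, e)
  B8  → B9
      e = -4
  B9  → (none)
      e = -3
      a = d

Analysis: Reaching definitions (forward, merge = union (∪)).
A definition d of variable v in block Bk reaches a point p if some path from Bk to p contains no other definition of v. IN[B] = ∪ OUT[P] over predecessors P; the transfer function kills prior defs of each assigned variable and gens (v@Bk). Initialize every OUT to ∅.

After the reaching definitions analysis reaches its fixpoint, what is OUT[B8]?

Per-block solution:
  B0: | IN={a@B0, a@B4, b@B0, c@B4, d@B3, e@B1} | OUT={a@B0, b@B0, c@B4, d@B3, e@B1}
  B1: | IN={a@B0, a@B4, b@B0, c@B4, d@B3, e@B1, e@B4} | OUT={a@B0, a@B4, b@B0, c@B4, d@B3, e@B1}
  B2: | IN={a@B0, a@B4, b@B0, c@B4, d@B3, e@B1} | OUT={a@B2, b@B0, c@B4, d@B3, e@B2}
  B3: | IN={a@B2, b@B0, c@B4, d@B3, e@B2} | OUT={a@B3, b@B0, c@B4, d@B3, e@B2}
  B4: | IN={a@B3, b@B0, c@B4, d@B3, e@B2} | OUT={a@B4, b@B0, c@B4, d@B3, e@B4}
  B5: | IN={a@B4, b@B0, c@B4, d@B3, e@B4} | OUT={a@B4, b@B0, c@B5, d@B3, e@B4, f@B5}
  B6: | IN={a@B4, b@B0, c@B5, d@B3, e@B4, f@B5} | OUT={a@B6, b@B0, c@B5, d@B3, e@B4, f@B5}
  B7: | IN={a@B6, b@B0, c@B5, d@B3, e@B4, f@B5} | OUT={a@B6, b@B0, c@B5, d@B7, e@B4, f@B5}
  B8: | IN={a@B2, a@B6, b@B0, c@B4, c@B5, d@B3, d@B7, e@B2, e@B4, f@B5} | OUT={a@B2, a@B6, b@B0, c@B4, c@B5, d@B3, d@B7, e@B8, f@B5}
  B9: | IN={a@B2, a@B6, b@B0, c@B4, c@B5, d@B3, d@B7, e@B8, f@B5} | OUT={a@B9, b@B0, c@B4, c@B5, d@B3, d@B7, e@B9, f@B5}

Merge at B8: IN[B8] = OUT[B2] ⊔ OUT[B7] = {a@B2, a@B6, b@B0, c@B4, c@B5, d@B3, d@B7, e@B2, e@B4, f@B5}
Applying B8's transfer function to that IN value gives OUT[B8] (row B8 above).

Answer: {a@B2, a@B6, b@B0, c@B4, c@B5, d@B3, d@B7, e@B8, f@B5}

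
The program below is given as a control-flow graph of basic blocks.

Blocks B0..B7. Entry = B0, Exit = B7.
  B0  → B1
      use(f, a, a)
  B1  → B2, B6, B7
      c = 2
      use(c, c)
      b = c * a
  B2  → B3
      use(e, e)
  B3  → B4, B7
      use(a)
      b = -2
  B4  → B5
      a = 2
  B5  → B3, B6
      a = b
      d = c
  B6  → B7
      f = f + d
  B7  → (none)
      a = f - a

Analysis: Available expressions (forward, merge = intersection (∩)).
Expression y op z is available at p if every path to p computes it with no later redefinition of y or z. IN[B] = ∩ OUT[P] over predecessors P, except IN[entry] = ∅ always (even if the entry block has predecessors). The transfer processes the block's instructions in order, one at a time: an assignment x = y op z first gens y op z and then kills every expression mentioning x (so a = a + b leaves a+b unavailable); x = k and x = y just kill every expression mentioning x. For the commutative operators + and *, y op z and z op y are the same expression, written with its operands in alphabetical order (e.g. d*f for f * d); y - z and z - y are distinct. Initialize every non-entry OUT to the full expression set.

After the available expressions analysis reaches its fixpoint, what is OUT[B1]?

Answer: {a*c}

Derivation:
Fixpoint table:
  B0:  IN={}  OUT={}
  B1:  IN={}  OUT={a*c}
  B2:  IN={a*c}  OUT={a*c}
  B3:  IN={}  OUT={}
  B4:  IN={}  OUT={}
  B5:  IN={}  OUT={}
  B6:  IN={}  OUT={}
  B7:  IN={}  OUT={}

Merge at B1: IN[B1] = OUT[B0] = {}
Applying B1's transfer function to that IN value gives OUT[B1] (row B1 above).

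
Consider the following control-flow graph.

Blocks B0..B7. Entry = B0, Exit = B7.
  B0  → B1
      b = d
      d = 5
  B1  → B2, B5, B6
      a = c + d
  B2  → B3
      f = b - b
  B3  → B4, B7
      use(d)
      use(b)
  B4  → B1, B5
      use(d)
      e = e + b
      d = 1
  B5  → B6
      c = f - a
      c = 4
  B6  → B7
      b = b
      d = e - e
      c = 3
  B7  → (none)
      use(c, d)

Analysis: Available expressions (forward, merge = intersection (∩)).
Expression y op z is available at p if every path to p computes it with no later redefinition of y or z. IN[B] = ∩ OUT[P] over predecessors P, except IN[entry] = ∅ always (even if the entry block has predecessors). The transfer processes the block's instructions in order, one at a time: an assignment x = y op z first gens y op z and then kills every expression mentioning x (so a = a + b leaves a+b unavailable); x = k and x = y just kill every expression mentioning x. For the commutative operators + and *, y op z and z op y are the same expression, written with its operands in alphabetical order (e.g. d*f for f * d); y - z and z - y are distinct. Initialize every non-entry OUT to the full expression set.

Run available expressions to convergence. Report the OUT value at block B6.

Converged values:
  B0:   IN={}   OUT={}
  B1:   IN={}   OUT={c+d}
  B2:   IN={c+d}   OUT={b-b, c+d}
  B3:   IN={b-b, c+d}   OUT={b-b, c+d}
  B4:   IN={b-b, c+d}   OUT={b-b}
  B5:   IN={}   OUT={f-a}
  B6:   IN={}   OUT={e-e}
  B7:   IN={}   OUT={}

Merge at B6: IN[B6] = OUT[B1] ∩ OUT[B5] = {}
Applying B6's transfer function to that IN value gives OUT[B6] (row B6 above).

Answer: {e-e}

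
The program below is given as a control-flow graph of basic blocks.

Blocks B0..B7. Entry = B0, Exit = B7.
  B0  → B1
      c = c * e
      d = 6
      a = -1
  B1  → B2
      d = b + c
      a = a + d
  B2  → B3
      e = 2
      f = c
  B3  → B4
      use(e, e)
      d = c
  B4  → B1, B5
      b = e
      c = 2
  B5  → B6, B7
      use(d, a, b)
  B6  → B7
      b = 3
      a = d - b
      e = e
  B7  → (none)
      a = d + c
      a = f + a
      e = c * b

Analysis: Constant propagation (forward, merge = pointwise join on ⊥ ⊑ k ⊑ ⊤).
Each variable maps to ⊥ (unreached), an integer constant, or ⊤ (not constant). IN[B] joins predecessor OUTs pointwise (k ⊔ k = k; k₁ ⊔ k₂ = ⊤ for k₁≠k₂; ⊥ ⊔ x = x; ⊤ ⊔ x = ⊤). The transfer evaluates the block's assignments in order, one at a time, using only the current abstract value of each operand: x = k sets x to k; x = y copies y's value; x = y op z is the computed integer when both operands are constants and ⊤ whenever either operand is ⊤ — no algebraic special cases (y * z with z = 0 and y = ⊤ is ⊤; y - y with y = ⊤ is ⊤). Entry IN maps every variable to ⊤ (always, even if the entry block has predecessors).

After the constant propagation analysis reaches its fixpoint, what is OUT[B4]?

Fixpoint table:
  B0:  IN=(all ⊤)  OUT={a:-1, d:6; rest ⊤}
  B1:  IN=(all ⊤)  OUT=(all ⊤)
  B2:  IN=(all ⊤)  OUT={e:2; rest ⊤}
  B3:  IN={e:2; rest ⊤}  OUT={e:2; rest ⊤}
  B4:  IN={e:2; rest ⊤}  OUT={b:2, c:2, e:2; rest ⊤}
  B5:  IN={b:2, c:2, e:2; rest ⊤}  OUT={b:2, c:2, e:2; rest ⊤}
  B6:  IN={b:2, c:2, e:2; rest ⊤}  OUT={b:3, c:2, e:2; rest ⊤}
  B7:  IN={c:2, e:2; rest ⊤}  OUT={c:2; rest ⊤}

Merge at B4: IN[B4] = OUT[B3] = {a: ⊤, b: ⊤, c: ⊤, d: ⊤, e: 2, f: ⊤}
Applying B4's transfer function to that IN value gives OUT[B4] (row B4 above).

Answer: {a: ⊤, b: 2, c: 2, d: ⊤, e: 2, f: ⊤}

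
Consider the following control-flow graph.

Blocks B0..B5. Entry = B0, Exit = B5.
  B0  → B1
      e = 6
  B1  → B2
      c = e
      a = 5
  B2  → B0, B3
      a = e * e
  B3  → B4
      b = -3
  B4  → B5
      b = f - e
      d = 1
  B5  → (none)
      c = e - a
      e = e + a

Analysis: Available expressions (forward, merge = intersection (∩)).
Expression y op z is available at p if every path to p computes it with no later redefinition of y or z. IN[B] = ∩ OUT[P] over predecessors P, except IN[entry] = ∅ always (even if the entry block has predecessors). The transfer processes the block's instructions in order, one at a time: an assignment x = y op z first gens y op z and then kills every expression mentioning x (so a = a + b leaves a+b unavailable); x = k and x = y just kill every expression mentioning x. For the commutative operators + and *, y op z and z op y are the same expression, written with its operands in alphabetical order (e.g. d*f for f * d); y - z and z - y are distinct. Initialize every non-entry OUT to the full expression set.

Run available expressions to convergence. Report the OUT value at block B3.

Answer: {e*e}

Trace:
Fixpoint table:
  B0:   IN={}   OUT={}
  B1:   IN={}   OUT={}
  B2:   IN={}   OUT={e*e}
  B3:   IN={e*e}   OUT={e*e}
  B4:   IN={e*e}   OUT={e*e, f-e}
  B5:   IN={e*e, f-e}   OUT={}

Merge at B3: IN[B3] = OUT[B2] = {e*e}
Applying B3's transfer function to that IN value gives OUT[B3] (row B3 above).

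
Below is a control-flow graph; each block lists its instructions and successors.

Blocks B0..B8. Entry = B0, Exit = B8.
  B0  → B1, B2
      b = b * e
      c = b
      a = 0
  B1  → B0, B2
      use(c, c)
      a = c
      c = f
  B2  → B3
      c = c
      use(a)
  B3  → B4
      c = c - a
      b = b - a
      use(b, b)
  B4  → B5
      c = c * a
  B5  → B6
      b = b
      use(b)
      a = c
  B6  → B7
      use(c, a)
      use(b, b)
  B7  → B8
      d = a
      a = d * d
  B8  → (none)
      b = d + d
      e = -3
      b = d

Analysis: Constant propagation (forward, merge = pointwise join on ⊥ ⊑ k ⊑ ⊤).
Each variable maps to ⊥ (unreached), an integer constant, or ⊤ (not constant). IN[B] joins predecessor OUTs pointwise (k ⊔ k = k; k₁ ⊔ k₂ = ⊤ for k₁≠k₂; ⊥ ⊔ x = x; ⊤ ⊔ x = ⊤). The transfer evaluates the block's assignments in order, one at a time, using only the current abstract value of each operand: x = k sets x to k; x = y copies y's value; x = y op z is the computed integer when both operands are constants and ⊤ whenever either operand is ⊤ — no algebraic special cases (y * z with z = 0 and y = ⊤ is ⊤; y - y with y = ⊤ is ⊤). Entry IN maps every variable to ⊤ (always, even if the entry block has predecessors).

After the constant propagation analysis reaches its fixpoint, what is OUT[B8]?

Fixpoint table:
  B0: | IN=(all ⊤) | OUT={a:0; rest ⊤}
  B1: | IN={a:0; rest ⊤} | OUT=(all ⊤)
  B2: | IN=(all ⊤) | OUT=(all ⊤)
  B3: | IN=(all ⊤) | OUT=(all ⊤)
  B4: | IN=(all ⊤) | OUT=(all ⊤)
  B5: | IN=(all ⊤) | OUT=(all ⊤)
  B6: | IN=(all ⊤) | OUT=(all ⊤)
  B7: | IN=(all ⊤) | OUT=(all ⊤)
  B8: | IN=(all ⊤) | OUT={e:-3; rest ⊤}

Merge at B8: IN[B8] = OUT[B7] = {a: ⊤, b: ⊤, c: ⊤, d: ⊤, e: ⊤, f: ⊤}
Applying B8's transfer function to that IN value gives OUT[B8] (row B8 above).

Answer: {a: ⊤, b: ⊤, c: ⊤, d: ⊤, e: -3, f: ⊤}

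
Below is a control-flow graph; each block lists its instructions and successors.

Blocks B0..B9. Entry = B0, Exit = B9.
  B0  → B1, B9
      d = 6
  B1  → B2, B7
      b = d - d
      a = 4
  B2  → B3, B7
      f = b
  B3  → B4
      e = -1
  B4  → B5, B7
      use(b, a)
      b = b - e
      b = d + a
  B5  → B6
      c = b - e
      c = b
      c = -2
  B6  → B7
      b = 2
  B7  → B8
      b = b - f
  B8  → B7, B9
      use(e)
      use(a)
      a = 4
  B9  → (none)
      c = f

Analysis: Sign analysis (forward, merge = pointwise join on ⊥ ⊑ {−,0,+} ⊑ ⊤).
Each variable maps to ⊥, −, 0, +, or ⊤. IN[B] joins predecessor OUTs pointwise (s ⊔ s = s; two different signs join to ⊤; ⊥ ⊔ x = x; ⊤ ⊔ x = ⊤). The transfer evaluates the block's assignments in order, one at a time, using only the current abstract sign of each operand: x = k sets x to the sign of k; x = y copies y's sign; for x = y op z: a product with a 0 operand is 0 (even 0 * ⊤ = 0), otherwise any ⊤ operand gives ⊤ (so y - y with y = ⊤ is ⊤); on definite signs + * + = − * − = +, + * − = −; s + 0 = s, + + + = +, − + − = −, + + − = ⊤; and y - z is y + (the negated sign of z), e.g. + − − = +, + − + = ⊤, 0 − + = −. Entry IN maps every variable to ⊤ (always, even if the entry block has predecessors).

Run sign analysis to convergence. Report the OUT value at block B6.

Answer: {a: +, b: +, c: -, d: +, e: -, f: ⊤}

Working:
Converged values:
  B0: | IN=(all ⊤) | OUT={d:+; rest ⊤}
  B1: | IN={d:+; rest ⊤} | OUT={a:+, d:+; rest ⊤}
  B2: | IN={a:+, d:+; rest ⊤} | OUT={a:+, d:+; rest ⊤}
  B3: | IN={a:+, d:+; rest ⊤} | OUT={a:+, d:+, e:-; rest ⊤}
  B4: | IN={a:+, d:+, e:-; rest ⊤} | OUT={a:+, b:+, d:+, e:-; rest ⊤}
  B5: | IN={a:+, b:+, d:+, e:-; rest ⊤} | OUT={a:+, b:+, c:-, d:+, e:-; rest ⊤}
  B6: | IN={a:+, b:+, c:-, d:+, e:-; rest ⊤} | OUT={a:+, b:+, c:-, d:+, e:-; rest ⊤}
  B7: | IN={a:+, d:+; rest ⊤} | OUT={a:+, d:+; rest ⊤}
  B8: | IN={a:+, d:+; rest ⊤} | OUT={a:+, d:+; rest ⊤}
  B9: | IN={d:+; rest ⊤} | OUT={d:+; rest ⊤}

Merge at B6: IN[B6] = OUT[B5] = {a: +, b: +, c: -, d: +, e: -, f: ⊤}
Applying B6's transfer function to that IN value gives OUT[B6] (row B6 above).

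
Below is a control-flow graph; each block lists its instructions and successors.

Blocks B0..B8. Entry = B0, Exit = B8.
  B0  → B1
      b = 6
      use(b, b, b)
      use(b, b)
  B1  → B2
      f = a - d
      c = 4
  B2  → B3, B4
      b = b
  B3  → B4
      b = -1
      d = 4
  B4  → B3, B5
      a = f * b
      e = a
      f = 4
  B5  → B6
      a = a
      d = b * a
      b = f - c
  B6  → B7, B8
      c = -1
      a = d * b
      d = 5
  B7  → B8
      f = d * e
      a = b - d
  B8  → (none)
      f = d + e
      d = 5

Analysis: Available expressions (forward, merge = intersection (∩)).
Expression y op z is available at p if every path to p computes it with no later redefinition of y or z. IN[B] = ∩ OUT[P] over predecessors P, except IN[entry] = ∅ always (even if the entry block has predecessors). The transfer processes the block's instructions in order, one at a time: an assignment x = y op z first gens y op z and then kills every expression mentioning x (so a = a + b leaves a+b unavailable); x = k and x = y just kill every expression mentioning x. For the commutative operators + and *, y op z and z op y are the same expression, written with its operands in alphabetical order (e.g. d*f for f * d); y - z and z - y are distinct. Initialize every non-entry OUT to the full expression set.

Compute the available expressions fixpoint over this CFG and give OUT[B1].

Answer: {a-d}

Working:
Fixpoint table:
  B0: | IN={} | OUT={}
  B1: | IN={} | OUT={a-d}
  B2: | IN={a-d} | OUT={a-d}
  B3: | IN={} | OUT={}
  B4: | IN={} | OUT={}
  B5: | IN={} | OUT={f-c}
  B6: | IN={f-c} | OUT={}
  B7: | IN={} | OUT={b-d, d*e}
  B8: | IN={} | OUT={}

Merge at B1: IN[B1] = OUT[B0] = {}
Applying B1's transfer function to that IN value gives OUT[B1] (row B1 above).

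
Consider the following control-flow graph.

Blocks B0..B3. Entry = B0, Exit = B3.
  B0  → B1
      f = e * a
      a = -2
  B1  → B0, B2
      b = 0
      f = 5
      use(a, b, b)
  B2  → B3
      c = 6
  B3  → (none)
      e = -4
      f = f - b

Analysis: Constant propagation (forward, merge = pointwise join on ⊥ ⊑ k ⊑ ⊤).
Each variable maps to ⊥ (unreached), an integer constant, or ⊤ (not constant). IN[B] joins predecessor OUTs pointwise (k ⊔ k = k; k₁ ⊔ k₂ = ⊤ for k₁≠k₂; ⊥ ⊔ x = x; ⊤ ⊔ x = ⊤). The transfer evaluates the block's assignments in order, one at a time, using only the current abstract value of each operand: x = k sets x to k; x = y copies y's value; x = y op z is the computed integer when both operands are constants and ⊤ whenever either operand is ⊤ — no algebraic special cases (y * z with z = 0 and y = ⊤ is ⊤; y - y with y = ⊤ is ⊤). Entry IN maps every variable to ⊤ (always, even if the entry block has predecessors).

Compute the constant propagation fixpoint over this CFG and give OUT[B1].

Answer: {a: -2, b: 0, c: ⊤, d: ⊤, e: ⊤, f: 5}

Derivation:
Fixpoint table:
  B0:   IN=(all ⊤)   OUT={a:-2; rest ⊤}
  B1:   IN={a:-2; rest ⊤}   OUT={a:-2, b:0, f:5; rest ⊤}
  B2:   IN={a:-2, b:0, f:5; rest ⊤}   OUT={a:-2, b:0, c:6, f:5; rest ⊤}
  B3:   IN={a:-2, b:0, c:6, f:5; rest ⊤}   OUT={a:-2, b:0, c:6, e:-4, f:5; rest ⊤}

Merge at B1: IN[B1] = OUT[B0] = {a: -2, b: ⊤, c: ⊤, d: ⊤, e: ⊤, f: ⊤}
Applying B1's transfer function to that IN value gives OUT[B1] (row B1 above).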